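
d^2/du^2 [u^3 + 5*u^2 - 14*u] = 6*u + 10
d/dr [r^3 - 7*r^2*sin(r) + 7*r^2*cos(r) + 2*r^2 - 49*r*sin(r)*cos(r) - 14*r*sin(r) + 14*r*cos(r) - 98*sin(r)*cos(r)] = -7*sqrt(2)*r^2*sin(r + pi/4) + 3*r^2 - 28*r*sin(r) - 49*r*cos(2*r) + 4*r - 49*sin(2*r)/2 - 98*cos(2*r) + 14*sqrt(2)*cos(r + pi/4)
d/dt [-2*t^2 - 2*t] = -4*t - 2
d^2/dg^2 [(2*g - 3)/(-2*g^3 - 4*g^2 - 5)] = 4*(-2*g^2*(2*g - 3)*(3*g + 4)^2 + (6*g^2 + 8*g + (2*g - 3)*(3*g + 2))*(2*g^3 + 4*g^2 + 5))/(2*g^3 + 4*g^2 + 5)^3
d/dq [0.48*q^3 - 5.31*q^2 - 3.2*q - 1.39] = 1.44*q^2 - 10.62*q - 3.2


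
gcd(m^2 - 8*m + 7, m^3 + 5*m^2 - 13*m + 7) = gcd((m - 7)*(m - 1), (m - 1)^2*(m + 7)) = m - 1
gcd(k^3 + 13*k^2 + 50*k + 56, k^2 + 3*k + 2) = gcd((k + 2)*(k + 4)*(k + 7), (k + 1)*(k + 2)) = k + 2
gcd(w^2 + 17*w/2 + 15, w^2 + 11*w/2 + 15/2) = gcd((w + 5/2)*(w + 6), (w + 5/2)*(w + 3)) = w + 5/2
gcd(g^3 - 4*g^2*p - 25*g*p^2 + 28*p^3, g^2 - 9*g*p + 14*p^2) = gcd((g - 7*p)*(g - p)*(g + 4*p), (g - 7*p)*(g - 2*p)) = -g + 7*p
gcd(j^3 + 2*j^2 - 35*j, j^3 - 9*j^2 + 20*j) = j^2 - 5*j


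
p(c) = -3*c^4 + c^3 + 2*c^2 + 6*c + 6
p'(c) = -12*c^3 + 3*c^2 + 4*c + 6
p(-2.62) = -155.34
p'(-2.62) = 231.93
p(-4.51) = -1313.27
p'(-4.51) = 1149.79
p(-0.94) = -1.05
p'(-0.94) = 14.86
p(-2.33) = -98.19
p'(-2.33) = 164.76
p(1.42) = 9.22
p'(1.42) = -16.63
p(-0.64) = 2.21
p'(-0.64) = 7.81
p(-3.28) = -374.68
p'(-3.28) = 448.61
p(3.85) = -543.31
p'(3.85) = -618.93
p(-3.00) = -264.00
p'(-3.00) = 345.00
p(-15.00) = -154884.00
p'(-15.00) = 41121.00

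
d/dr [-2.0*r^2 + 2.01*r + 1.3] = 2.01 - 4.0*r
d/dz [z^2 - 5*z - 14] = 2*z - 5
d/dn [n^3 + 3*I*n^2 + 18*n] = 3*n^2 + 6*I*n + 18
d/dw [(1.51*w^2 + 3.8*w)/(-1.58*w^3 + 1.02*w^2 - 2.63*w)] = (2.3858*w^2 + 12.008*w - 7.8473)/(2.4964*w^4 - 3.2232*w^3 + 9.3512*w^2 - 5.3652*w + 6.9169)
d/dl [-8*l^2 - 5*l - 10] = -16*l - 5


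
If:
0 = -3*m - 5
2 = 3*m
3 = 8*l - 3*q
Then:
No Solution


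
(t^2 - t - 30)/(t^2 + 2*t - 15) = (t - 6)/(t - 3)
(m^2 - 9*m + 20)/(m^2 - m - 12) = (m - 5)/(m + 3)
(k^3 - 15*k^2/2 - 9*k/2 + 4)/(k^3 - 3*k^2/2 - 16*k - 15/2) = (-2*k^3 + 15*k^2 + 9*k - 8)/(-2*k^3 + 3*k^2 + 32*k + 15)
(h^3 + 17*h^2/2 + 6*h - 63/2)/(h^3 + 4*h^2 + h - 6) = (h^2 + 11*h/2 - 21/2)/(h^2 + h - 2)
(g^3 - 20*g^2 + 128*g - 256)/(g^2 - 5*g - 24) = (g^2 - 12*g + 32)/(g + 3)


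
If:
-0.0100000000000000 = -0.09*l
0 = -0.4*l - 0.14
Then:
No Solution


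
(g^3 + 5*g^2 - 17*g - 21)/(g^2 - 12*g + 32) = (g^3 + 5*g^2 - 17*g - 21)/(g^2 - 12*g + 32)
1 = 1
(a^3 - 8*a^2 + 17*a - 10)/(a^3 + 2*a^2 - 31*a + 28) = (a^2 - 7*a + 10)/(a^2 + 3*a - 28)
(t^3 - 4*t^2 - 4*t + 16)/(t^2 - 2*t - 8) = t - 2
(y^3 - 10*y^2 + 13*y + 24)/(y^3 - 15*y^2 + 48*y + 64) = (y - 3)/(y - 8)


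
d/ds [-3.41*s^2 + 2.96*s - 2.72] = 2.96 - 6.82*s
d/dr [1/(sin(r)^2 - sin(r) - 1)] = (1 - 2*sin(r))*cos(r)/(sin(r) + cos(r)^2)^2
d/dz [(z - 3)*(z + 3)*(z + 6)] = 3*z^2 + 12*z - 9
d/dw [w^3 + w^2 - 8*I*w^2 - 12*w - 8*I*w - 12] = 3*w^2 + w*(2 - 16*I) - 12 - 8*I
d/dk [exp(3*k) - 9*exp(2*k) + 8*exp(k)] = (3*exp(2*k) - 18*exp(k) + 8)*exp(k)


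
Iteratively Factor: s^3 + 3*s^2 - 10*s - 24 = (s + 2)*(s^2 + s - 12) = (s - 3)*(s + 2)*(s + 4)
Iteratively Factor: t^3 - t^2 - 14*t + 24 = (t + 4)*(t^2 - 5*t + 6) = (t - 3)*(t + 4)*(t - 2)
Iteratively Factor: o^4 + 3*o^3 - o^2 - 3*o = (o - 1)*(o^3 + 4*o^2 + 3*o) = o*(o - 1)*(o^2 + 4*o + 3) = o*(o - 1)*(o + 3)*(o + 1)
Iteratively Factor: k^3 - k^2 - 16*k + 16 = (k + 4)*(k^2 - 5*k + 4) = (k - 1)*(k + 4)*(k - 4)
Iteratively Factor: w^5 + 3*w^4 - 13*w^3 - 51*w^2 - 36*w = (w)*(w^4 + 3*w^3 - 13*w^2 - 51*w - 36) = w*(w - 4)*(w^3 + 7*w^2 + 15*w + 9) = w*(w - 4)*(w + 3)*(w^2 + 4*w + 3) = w*(w - 4)*(w + 1)*(w + 3)*(w + 3)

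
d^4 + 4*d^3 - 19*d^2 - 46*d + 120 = (d - 3)*(d - 2)*(d + 4)*(d + 5)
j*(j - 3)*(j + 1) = j^3 - 2*j^2 - 3*j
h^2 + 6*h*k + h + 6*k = (h + 1)*(h + 6*k)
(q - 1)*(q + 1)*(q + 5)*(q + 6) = q^4 + 11*q^3 + 29*q^2 - 11*q - 30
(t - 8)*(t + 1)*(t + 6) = t^3 - t^2 - 50*t - 48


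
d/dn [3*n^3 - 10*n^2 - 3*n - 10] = 9*n^2 - 20*n - 3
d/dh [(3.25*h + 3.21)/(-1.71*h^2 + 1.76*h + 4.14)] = (5.5575*h^2 + 10.9782*h + 7.8054)/(2.9241*h^4 - 6.0192*h^3 - 11.0612*h^2 + 14.5728*h + 17.1396)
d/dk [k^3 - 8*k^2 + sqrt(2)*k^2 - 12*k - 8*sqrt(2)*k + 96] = 3*k^2 - 16*k + 2*sqrt(2)*k - 12 - 8*sqrt(2)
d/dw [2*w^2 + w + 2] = 4*w + 1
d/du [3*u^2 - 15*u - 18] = 6*u - 15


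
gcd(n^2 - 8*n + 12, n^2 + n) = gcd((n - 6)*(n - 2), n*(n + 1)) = 1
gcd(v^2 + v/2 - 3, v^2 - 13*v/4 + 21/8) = v - 3/2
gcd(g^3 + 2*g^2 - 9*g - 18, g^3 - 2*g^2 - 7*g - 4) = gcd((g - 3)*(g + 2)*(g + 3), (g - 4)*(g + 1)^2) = 1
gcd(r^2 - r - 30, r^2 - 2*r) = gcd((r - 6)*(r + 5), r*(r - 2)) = 1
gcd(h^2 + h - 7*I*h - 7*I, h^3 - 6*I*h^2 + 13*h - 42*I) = h - 7*I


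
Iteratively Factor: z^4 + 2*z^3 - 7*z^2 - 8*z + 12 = (z + 3)*(z^3 - z^2 - 4*z + 4) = (z - 2)*(z + 3)*(z^2 + z - 2) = (z - 2)*(z + 2)*(z + 3)*(z - 1)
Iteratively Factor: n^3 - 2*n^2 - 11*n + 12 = (n - 4)*(n^2 + 2*n - 3) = (n - 4)*(n - 1)*(n + 3)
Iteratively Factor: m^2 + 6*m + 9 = (m + 3)*(m + 3)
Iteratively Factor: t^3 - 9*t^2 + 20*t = (t - 4)*(t^2 - 5*t) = t*(t - 4)*(t - 5)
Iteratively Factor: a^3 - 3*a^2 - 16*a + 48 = (a - 4)*(a^2 + a - 12) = (a - 4)*(a - 3)*(a + 4)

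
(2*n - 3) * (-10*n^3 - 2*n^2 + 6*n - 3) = -20*n^4 + 26*n^3 + 18*n^2 - 24*n + 9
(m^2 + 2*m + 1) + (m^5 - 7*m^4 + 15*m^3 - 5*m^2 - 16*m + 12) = m^5 - 7*m^4 + 15*m^3 - 4*m^2 - 14*m + 13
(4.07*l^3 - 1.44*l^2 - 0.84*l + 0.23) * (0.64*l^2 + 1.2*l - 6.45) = 2.6048*l^5 + 3.9624*l^4 - 28.5171*l^3 + 8.4272*l^2 + 5.694*l - 1.4835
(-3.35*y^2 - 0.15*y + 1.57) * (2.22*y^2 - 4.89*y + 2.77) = -7.437*y^4 + 16.0485*y^3 - 5.0606*y^2 - 8.0928*y + 4.3489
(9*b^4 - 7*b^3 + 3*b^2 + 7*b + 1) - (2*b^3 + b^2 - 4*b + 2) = 9*b^4 - 9*b^3 + 2*b^2 + 11*b - 1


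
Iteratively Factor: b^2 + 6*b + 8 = (b + 4)*(b + 2)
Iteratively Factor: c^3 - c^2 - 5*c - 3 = (c + 1)*(c^2 - 2*c - 3) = (c + 1)^2*(c - 3)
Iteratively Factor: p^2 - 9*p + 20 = (p - 4)*(p - 5)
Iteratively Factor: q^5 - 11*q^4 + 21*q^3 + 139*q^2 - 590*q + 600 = (q + 4)*(q^4 - 15*q^3 + 81*q^2 - 185*q + 150) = (q - 5)*(q + 4)*(q^3 - 10*q^2 + 31*q - 30) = (q - 5)*(q - 3)*(q + 4)*(q^2 - 7*q + 10) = (q - 5)^2*(q - 3)*(q + 4)*(q - 2)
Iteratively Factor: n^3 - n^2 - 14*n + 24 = (n + 4)*(n^2 - 5*n + 6) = (n - 2)*(n + 4)*(n - 3)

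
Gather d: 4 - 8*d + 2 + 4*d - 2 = 4 - 4*d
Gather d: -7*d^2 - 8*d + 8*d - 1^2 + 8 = 7 - 7*d^2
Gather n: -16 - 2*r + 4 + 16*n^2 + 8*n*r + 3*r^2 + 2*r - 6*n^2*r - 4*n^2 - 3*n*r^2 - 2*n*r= n^2*(12 - 6*r) + n*(-3*r^2 + 6*r) + 3*r^2 - 12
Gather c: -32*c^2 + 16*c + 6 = -32*c^2 + 16*c + 6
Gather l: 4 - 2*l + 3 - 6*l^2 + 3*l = -6*l^2 + l + 7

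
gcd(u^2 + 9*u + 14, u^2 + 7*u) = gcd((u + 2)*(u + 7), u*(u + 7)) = u + 7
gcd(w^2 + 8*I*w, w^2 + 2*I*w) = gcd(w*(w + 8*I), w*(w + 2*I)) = w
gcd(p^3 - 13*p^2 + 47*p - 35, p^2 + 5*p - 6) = p - 1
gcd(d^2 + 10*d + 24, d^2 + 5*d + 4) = d + 4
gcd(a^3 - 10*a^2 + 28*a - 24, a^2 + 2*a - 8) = a - 2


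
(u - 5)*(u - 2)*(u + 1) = u^3 - 6*u^2 + 3*u + 10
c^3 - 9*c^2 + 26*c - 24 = (c - 4)*(c - 3)*(c - 2)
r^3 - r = r*(r - 1)*(r + 1)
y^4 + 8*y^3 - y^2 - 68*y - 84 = (y - 3)*(y + 2)^2*(y + 7)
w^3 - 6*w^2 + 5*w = w*(w - 5)*(w - 1)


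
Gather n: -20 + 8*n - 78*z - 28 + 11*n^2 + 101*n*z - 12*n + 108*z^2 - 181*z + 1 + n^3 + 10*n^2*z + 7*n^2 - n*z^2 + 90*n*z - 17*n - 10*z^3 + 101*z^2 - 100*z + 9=n^3 + n^2*(10*z + 18) + n*(-z^2 + 191*z - 21) - 10*z^3 + 209*z^2 - 359*z - 38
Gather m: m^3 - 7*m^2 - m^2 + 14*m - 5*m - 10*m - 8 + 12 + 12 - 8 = m^3 - 8*m^2 - m + 8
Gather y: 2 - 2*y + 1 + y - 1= 2 - y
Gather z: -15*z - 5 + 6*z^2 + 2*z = 6*z^2 - 13*z - 5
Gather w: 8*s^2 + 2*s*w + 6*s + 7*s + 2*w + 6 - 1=8*s^2 + 13*s + w*(2*s + 2) + 5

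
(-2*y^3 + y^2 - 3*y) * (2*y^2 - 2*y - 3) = -4*y^5 + 6*y^4 - 2*y^3 + 3*y^2 + 9*y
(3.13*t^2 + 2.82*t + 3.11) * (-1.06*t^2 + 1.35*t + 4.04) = -3.3178*t^4 + 1.2363*t^3 + 13.1556*t^2 + 15.5913*t + 12.5644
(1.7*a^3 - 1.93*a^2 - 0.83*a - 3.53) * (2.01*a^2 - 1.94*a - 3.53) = 3.417*a^5 - 7.1773*a^4 - 3.9251*a^3 + 1.3278*a^2 + 9.7781*a + 12.4609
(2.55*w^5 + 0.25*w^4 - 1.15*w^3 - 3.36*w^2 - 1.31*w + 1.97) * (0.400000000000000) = 1.02*w^5 + 0.1*w^4 - 0.46*w^3 - 1.344*w^2 - 0.524*w + 0.788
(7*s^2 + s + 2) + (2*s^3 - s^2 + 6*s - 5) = 2*s^3 + 6*s^2 + 7*s - 3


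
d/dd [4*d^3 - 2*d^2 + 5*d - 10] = 12*d^2 - 4*d + 5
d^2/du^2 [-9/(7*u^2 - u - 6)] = 18*(-49*u^2 + 7*u + (14*u - 1)^2 + 42)/(-7*u^2 + u + 6)^3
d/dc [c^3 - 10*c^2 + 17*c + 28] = 3*c^2 - 20*c + 17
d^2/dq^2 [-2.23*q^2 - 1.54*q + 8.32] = -4.46000000000000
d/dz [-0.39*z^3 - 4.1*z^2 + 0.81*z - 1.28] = -1.17*z^2 - 8.2*z + 0.81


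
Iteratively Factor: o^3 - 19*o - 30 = (o + 3)*(o^2 - 3*o - 10) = (o + 2)*(o + 3)*(o - 5)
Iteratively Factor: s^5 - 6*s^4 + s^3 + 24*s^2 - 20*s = (s)*(s^4 - 6*s^3 + s^2 + 24*s - 20) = s*(s - 1)*(s^3 - 5*s^2 - 4*s + 20) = s*(s - 1)*(s + 2)*(s^2 - 7*s + 10) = s*(s - 2)*(s - 1)*(s + 2)*(s - 5)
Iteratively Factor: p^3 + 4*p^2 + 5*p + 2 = (p + 1)*(p^2 + 3*p + 2) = (p + 1)*(p + 2)*(p + 1)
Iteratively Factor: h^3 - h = (h + 1)*(h^2 - h) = (h - 1)*(h + 1)*(h)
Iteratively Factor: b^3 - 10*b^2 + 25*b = (b)*(b^2 - 10*b + 25) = b*(b - 5)*(b - 5)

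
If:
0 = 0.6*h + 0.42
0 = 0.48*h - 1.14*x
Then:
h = -0.70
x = -0.29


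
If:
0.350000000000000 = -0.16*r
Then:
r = -2.19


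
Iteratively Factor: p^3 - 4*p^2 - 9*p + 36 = (p + 3)*(p^2 - 7*p + 12) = (p - 4)*(p + 3)*(p - 3)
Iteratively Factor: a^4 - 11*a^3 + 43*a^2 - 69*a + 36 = (a - 3)*(a^3 - 8*a^2 + 19*a - 12) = (a - 4)*(a - 3)*(a^2 - 4*a + 3) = (a - 4)*(a - 3)^2*(a - 1)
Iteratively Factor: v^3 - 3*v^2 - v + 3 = (v - 3)*(v^2 - 1) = (v - 3)*(v + 1)*(v - 1)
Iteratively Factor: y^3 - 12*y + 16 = (y - 2)*(y^2 + 2*y - 8) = (y - 2)*(y + 4)*(y - 2)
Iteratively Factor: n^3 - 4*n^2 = (n - 4)*(n^2) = n*(n - 4)*(n)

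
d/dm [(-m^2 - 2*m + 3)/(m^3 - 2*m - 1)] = (2*(m + 1)*(-m^3 + 2*m + 1) + (3*m^2 - 2)*(m^2 + 2*m - 3))/(-m^3 + 2*m + 1)^2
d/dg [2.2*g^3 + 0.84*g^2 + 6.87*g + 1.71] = 6.6*g^2 + 1.68*g + 6.87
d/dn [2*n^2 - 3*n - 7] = 4*n - 3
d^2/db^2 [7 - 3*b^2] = -6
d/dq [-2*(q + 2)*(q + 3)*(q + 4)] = -6*q^2 - 36*q - 52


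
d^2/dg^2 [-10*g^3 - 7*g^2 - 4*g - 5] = -60*g - 14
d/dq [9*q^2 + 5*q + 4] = 18*q + 5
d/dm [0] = 0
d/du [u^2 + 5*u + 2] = 2*u + 5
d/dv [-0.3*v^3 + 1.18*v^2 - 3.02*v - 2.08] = -0.9*v^2 + 2.36*v - 3.02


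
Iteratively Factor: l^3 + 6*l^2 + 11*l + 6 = (l + 3)*(l^2 + 3*l + 2) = (l + 2)*(l + 3)*(l + 1)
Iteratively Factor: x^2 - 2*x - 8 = (x + 2)*(x - 4)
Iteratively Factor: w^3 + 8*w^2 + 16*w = (w)*(w^2 + 8*w + 16) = w*(w + 4)*(w + 4)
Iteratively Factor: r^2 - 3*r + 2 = (r - 2)*(r - 1)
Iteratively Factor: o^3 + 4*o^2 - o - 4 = (o + 4)*(o^2 - 1) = (o - 1)*(o + 4)*(o + 1)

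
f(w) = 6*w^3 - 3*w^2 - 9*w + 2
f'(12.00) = 2511.00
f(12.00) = 9830.00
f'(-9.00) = 1503.00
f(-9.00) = -4534.00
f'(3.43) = 182.19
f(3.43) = 177.96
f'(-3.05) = 176.74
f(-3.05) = -168.69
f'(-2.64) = 132.29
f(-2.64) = -105.55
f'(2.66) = 102.40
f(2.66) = 69.76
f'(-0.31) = -5.41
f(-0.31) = 4.32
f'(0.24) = -9.40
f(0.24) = -0.25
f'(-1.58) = 45.42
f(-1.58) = -14.94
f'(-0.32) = -5.24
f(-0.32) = 4.38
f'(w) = 18*w^2 - 6*w - 9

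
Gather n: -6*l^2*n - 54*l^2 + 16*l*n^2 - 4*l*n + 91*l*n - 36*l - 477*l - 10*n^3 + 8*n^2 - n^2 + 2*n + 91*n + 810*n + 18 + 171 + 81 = -54*l^2 - 513*l - 10*n^3 + n^2*(16*l + 7) + n*(-6*l^2 + 87*l + 903) + 270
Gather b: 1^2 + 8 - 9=0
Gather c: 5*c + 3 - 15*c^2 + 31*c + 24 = -15*c^2 + 36*c + 27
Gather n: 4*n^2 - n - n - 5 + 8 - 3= 4*n^2 - 2*n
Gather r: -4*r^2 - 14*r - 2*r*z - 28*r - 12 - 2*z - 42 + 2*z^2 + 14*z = -4*r^2 + r*(-2*z - 42) + 2*z^2 + 12*z - 54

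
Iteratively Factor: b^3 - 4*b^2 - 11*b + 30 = (b - 5)*(b^2 + b - 6) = (b - 5)*(b + 3)*(b - 2)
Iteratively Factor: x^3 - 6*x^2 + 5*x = (x)*(x^2 - 6*x + 5) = x*(x - 5)*(x - 1)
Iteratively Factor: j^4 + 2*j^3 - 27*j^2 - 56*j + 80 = (j - 1)*(j^3 + 3*j^2 - 24*j - 80) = (j - 1)*(j + 4)*(j^2 - j - 20) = (j - 5)*(j - 1)*(j + 4)*(j + 4)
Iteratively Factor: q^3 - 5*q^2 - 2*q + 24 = (q - 4)*(q^2 - q - 6) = (q - 4)*(q - 3)*(q + 2)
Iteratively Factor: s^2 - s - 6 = (s - 3)*(s + 2)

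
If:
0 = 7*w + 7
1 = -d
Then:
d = -1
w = -1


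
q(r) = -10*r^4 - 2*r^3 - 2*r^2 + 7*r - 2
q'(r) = -40*r^3 - 6*r^2 - 4*r + 7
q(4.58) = -4604.13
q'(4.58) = -3980.05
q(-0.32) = -4.48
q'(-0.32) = 8.98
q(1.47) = -49.08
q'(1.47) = -138.91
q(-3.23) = -1066.53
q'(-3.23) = 1305.25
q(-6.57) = -18199.22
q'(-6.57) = 11118.03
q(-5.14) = -6799.18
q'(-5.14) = 5300.91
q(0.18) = -0.83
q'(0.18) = 5.85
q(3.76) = -2108.99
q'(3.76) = -2219.16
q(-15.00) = -500057.00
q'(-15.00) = 133717.00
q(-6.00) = -12644.00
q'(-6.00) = 8455.00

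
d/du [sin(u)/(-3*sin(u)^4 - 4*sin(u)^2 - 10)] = (9*sin(u)^4 + 4*sin(u)^2 - 10)*cos(u)/(3*sin(u)^4 + 4*sin(u)^2 + 10)^2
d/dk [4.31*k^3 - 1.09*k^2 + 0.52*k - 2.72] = 12.93*k^2 - 2.18*k + 0.52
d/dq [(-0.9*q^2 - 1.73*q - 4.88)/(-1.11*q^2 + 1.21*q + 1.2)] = (-3.0093*q^2 - 12.9936*q + 3.8288)/(1.2321*q^4 - 2.6862*q^3 - 1.1999*q^2 + 2.904*q + 1.44)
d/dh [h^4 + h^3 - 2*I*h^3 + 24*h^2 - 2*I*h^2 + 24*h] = 4*h^3 + h^2*(3 - 6*I) + 4*h*(12 - I) + 24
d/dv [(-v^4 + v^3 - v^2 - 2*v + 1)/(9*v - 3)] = (-9*v^4 + 10*v^3 - 6*v^2 + 2*v - 1)/(3*(9*v^2 - 6*v + 1))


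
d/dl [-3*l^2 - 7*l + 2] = -6*l - 7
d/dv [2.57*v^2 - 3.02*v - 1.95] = 5.14*v - 3.02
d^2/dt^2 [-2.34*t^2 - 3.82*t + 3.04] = -4.68000000000000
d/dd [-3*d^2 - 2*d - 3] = -6*d - 2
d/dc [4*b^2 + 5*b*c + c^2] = 5*b + 2*c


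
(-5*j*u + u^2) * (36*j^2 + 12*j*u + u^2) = -180*j^3*u - 24*j^2*u^2 + 7*j*u^3 + u^4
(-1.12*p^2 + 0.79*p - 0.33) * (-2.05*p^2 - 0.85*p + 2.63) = 2.296*p^4 - 0.6675*p^3 - 2.9406*p^2 + 2.3582*p - 0.8679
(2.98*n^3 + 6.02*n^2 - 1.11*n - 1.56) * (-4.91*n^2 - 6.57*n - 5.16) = -14.6318*n^5 - 49.1368*n^4 - 49.4781*n^3 - 16.1109*n^2 + 15.9768*n + 8.0496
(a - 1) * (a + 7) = a^2 + 6*a - 7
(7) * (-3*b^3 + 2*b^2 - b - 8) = -21*b^3 + 14*b^2 - 7*b - 56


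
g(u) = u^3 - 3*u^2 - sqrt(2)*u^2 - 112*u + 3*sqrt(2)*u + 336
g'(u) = 3*u^2 - 6*u - 2*sqrt(2)*u - 112 + 3*sqrt(2)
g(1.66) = 149.53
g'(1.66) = -114.15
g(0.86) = 240.70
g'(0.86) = -113.13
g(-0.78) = 416.89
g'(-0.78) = -99.05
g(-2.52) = 563.51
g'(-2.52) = -66.46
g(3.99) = -100.71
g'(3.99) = -95.22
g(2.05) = 105.16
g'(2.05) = -113.25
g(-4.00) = 632.40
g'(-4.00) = -24.44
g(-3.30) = 607.59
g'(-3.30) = -45.95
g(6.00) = -253.46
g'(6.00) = -52.73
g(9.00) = -262.37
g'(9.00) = 55.79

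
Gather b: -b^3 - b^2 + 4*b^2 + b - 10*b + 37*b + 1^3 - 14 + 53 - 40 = -b^3 + 3*b^2 + 28*b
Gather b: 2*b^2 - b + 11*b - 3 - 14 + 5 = 2*b^2 + 10*b - 12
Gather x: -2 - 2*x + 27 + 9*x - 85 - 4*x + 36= 3*x - 24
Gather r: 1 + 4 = 5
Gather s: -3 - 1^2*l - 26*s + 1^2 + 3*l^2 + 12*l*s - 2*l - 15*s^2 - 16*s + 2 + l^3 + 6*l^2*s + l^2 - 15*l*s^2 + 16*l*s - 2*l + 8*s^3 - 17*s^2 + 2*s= l^3 + 4*l^2 - 5*l + 8*s^3 + s^2*(-15*l - 32) + s*(6*l^2 + 28*l - 40)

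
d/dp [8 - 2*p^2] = -4*p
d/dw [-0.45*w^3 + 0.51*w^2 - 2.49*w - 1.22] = -1.35*w^2 + 1.02*w - 2.49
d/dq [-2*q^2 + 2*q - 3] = 2 - 4*q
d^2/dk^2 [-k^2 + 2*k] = -2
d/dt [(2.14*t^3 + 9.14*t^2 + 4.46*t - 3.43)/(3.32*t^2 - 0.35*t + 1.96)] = (7.1048*t^4 - 1.498*t^3 - 5.423*t^2 + 58.604*t + 7.5411)/(11.0224*t^4 - 2.324*t^3 + 13.1369*t^2 - 1.372*t + 3.8416)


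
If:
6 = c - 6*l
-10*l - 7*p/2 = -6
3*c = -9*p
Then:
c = 32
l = 13/3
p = -32/3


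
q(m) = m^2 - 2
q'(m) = 2*m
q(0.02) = -2.00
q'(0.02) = 0.04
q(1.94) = 1.76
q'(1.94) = 3.88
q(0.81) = -1.34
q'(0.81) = 1.62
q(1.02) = -0.96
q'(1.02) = 2.04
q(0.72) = -1.48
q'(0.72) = 1.44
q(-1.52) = 0.31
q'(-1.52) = -3.04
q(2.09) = 2.37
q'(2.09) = 4.18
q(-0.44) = -1.81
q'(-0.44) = -0.88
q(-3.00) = 7.00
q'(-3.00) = -6.00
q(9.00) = 79.00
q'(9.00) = 18.00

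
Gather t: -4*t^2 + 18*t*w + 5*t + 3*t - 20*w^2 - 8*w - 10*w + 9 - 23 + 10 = -4*t^2 + t*(18*w + 8) - 20*w^2 - 18*w - 4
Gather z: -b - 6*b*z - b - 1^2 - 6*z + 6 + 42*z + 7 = -2*b + z*(36 - 6*b) + 12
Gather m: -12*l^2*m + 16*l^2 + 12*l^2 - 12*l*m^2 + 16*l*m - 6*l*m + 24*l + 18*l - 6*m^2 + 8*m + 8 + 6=28*l^2 + 42*l + m^2*(-12*l - 6) + m*(-12*l^2 + 10*l + 8) + 14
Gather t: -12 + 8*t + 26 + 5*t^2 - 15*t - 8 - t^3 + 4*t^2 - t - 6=-t^3 + 9*t^2 - 8*t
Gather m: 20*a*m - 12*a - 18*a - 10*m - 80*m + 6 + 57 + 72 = -30*a + m*(20*a - 90) + 135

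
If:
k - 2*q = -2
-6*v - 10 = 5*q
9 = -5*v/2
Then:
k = 66/25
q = 58/25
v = -18/5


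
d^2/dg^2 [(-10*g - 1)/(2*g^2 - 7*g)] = 2*(-40*g^3 - 12*g^2 + 42*g - 49)/(g^3*(8*g^3 - 84*g^2 + 294*g - 343))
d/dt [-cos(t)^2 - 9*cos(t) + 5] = (2*cos(t) + 9)*sin(t)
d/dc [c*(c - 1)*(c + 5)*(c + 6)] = 4*c^3 + 30*c^2 + 38*c - 30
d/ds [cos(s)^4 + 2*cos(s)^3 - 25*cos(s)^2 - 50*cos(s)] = 2*(-2*cos(s)^3 - 3*cos(s)^2 + 25*cos(s) + 25)*sin(s)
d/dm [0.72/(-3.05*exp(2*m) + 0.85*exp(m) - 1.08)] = (4.392*exp(m) - 0.612)*exp(m)/(3.05*exp(2*m) - 0.85*exp(m) + 1.08)^2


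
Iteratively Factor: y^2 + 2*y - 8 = (y - 2)*(y + 4)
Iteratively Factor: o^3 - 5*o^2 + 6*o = (o)*(o^2 - 5*o + 6) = o*(o - 2)*(o - 3)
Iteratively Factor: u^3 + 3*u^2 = (u)*(u^2 + 3*u) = u^2*(u + 3)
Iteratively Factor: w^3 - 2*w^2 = (w)*(w^2 - 2*w) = w^2*(w - 2)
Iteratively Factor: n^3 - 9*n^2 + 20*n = (n)*(n^2 - 9*n + 20) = n*(n - 5)*(n - 4)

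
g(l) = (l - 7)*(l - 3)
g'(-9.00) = -28.00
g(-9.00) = 192.00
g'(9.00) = 8.00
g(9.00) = 12.00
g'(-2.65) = -15.30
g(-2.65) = 54.52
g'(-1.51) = -13.02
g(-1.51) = 38.38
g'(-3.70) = -17.40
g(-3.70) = 71.69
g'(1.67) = -6.66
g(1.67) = 7.09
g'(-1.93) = -13.86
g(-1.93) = 44.02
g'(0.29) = -9.42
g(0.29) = 18.18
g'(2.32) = -5.36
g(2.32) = 3.18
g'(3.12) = -3.76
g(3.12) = -0.47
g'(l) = 2*l - 10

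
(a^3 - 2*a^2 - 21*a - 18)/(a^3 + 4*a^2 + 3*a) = (a - 6)/a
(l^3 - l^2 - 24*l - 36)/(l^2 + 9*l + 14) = (l^2 - 3*l - 18)/(l + 7)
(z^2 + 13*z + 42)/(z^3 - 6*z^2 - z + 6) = (z^2 + 13*z + 42)/(z^3 - 6*z^2 - z + 6)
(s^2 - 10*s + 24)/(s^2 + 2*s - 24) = (s - 6)/(s + 6)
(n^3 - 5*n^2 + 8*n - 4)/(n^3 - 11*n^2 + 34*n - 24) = (n^2 - 4*n + 4)/(n^2 - 10*n + 24)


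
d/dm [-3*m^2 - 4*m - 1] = -6*m - 4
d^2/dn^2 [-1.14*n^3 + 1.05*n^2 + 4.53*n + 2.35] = 2.1 - 6.84*n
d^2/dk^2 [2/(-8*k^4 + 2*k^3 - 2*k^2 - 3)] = 8*(-2*k^2*(16*k^2 - 3*k + 2)^2 + (24*k^2 - 3*k + 1)*(8*k^4 - 2*k^3 + 2*k^2 + 3))/(8*k^4 - 2*k^3 + 2*k^2 + 3)^3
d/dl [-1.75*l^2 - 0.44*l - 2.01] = -3.5*l - 0.44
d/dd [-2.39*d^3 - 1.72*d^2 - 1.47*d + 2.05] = -7.17*d^2 - 3.44*d - 1.47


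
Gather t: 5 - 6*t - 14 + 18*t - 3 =12*t - 12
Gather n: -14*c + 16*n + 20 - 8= -14*c + 16*n + 12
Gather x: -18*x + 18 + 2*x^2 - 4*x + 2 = 2*x^2 - 22*x + 20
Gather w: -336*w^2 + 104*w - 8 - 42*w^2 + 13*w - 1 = -378*w^2 + 117*w - 9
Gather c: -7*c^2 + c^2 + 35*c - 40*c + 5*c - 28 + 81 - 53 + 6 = 6 - 6*c^2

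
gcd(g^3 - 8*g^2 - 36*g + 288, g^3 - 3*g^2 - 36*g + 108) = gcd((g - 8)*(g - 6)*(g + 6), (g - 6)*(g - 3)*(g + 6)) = g^2 - 36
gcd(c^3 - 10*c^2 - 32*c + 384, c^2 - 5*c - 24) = c - 8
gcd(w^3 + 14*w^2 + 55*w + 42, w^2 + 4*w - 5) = 1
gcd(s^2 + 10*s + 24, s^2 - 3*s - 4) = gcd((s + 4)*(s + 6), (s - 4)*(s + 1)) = 1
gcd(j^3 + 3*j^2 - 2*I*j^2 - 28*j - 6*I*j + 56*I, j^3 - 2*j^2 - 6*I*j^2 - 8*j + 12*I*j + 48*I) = j - 4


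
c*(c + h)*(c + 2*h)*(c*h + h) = c^4*h + 3*c^3*h^2 + c^3*h + 2*c^2*h^3 + 3*c^2*h^2 + 2*c*h^3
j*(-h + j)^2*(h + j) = h^3*j - h^2*j^2 - h*j^3 + j^4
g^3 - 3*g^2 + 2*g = g*(g - 2)*(g - 1)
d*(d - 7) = d^2 - 7*d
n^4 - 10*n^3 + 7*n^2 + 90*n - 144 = (n - 8)*(n - 3)*(n - 2)*(n + 3)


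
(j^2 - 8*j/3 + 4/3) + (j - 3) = j^2 - 5*j/3 - 5/3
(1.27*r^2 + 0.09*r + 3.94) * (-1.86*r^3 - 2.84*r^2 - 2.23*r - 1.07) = -2.3622*r^5 - 3.7742*r^4 - 10.4161*r^3 - 12.7492*r^2 - 8.8825*r - 4.2158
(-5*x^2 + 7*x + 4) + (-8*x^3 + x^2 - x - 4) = -8*x^3 - 4*x^2 + 6*x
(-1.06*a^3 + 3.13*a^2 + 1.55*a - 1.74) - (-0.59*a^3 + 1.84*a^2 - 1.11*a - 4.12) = -0.47*a^3 + 1.29*a^2 + 2.66*a + 2.38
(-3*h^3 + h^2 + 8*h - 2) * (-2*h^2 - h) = 6*h^5 + h^4 - 17*h^3 - 4*h^2 + 2*h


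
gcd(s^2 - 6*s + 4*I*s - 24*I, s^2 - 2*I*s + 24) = s + 4*I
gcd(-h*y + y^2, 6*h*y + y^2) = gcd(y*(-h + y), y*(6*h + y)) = y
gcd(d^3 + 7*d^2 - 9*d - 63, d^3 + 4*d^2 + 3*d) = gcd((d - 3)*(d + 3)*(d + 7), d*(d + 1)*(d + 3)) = d + 3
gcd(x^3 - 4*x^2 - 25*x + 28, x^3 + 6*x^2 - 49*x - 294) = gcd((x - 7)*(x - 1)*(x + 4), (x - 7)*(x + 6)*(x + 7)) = x - 7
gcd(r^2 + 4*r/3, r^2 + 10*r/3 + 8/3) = r + 4/3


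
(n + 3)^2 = n^2 + 6*n + 9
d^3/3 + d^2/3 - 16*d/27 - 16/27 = (d/3 + 1/3)*(d - 4/3)*(d + 4/3)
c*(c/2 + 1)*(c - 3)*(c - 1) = c^4/2 - c^3 - 5*c^2/2 + 3*c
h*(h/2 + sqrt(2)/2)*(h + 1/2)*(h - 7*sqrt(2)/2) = h^4/2 - 5*sqrt(2)*h^3/4 + h^3/4 - 7*h^2/2 - 5*sqrt(2)*h^2/8 - 7*h/4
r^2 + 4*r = r*(r + 4)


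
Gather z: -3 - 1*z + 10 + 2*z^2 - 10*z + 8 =2*z^2 - 11*z + 15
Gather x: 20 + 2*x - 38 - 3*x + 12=-x - 6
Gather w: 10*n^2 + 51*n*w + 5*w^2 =10*n^2 + 51*n*w + 5*w^2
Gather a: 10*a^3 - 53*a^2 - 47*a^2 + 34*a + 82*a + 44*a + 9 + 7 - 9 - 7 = 10*a^3 - 100*a^2 + 160*a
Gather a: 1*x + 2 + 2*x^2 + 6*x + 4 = 2*x^2 + 7*x + 6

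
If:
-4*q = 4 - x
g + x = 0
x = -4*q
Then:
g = -2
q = -1/2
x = 2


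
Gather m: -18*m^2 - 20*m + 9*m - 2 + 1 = -18*m^2 - 11*m - 1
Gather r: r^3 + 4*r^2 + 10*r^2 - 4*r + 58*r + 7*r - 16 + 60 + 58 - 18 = r^3 + 14*r^2 + 61*r + 84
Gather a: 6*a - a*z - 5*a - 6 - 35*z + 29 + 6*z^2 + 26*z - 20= a*(1 - z) + 6*z^2 - 9*z + 3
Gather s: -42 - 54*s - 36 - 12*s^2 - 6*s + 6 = -12*s^2 - 60*s - 72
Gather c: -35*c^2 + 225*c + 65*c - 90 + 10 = -35*c^2 + 290*c - 80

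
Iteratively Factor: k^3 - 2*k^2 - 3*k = (k - 3)*(k^2 + k) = (k - 3)*(k + 1)*(k)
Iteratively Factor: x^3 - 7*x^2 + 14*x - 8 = (x - 4)*(x^2 - 3*x + 2) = (x - 4)*(x - 1)*(x - 2)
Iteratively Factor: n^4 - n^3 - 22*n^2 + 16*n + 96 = (n - 3)*(n^3 + 2*n^2 - 16*n - 32) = (n - 3)*(n + 2)*(n^2 - 16) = (n - 4)*(n - 3)*(n + 2)*(n + 4)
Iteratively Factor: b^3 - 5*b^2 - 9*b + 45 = (b + 3)*(b^2 - 8*b + 15) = (b - 5)*(b + 3)*(b - 3)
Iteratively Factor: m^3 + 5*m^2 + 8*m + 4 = (m + 2)*(m^2 + 3*m + 2) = (m + 2)^2*(m + 1)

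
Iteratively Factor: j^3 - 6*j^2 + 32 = (j + 2)*(j^2 - 8*j + 16) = (j - 4)*(j + 2)*(j - 4)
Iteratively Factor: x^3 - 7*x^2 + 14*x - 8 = (x - 1)*(x^2 - 6*x + 8) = (x - 4)*(x - 1)*(x - 2)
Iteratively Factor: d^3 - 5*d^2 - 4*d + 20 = (d + 2)*(d^2 - 7*d + 10) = (d - 2)*(d + 2)*(d - 5)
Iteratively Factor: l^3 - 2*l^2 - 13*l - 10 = (l + 1)*(l^2 - 3*l - 10) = (l + 1)*(l + 2)*(l - 5)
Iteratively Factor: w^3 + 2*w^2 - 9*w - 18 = (w + 2)*(w^2 - 9) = (w + 2)*(w + 3)*(w - 3)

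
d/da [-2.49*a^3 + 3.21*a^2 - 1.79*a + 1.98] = -7.47*a^2 + 6.42*a - 1.79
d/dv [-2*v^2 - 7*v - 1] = -4*v - 7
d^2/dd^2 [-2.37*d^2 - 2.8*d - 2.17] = -4.74000000000000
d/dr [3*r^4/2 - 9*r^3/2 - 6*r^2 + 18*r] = 6*r^3 - 27*r^2/2 - 12*r + 18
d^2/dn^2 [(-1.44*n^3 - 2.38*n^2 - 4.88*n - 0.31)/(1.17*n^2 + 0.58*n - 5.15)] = (1.77635683940025e-15*n^5 + 7.105427357601e-15*n^4 - 28.4526*n^3 - 62.782614*n^2 - 406.843236*n - 159.344598)/(1.601613*n^6 + 2.381886*n^5 - 19.968741*n^4 - 20.773628*n^3 + 87.896595*n^2 + 46.14915*n - 136.590875)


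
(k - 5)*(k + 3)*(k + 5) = k^3 + 3*k^2 - 25*k - 75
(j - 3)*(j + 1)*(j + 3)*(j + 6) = j^4 + 7*j^3 - 3*j^2 - 63*j - 54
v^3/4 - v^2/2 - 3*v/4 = v*(v/4 + 1/4)*(v - 3)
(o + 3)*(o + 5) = o^2 + 8*o + 15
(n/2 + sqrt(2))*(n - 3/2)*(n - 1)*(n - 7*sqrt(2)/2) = n^4/2 - 5*n^3/4 - 3*sqrt(2)*n^3/4 - 25*n^2/4 + 15*sqrt(2)*n^2/8 - 9*sqrt(2)*n/8 + 35*n/2 - 21/2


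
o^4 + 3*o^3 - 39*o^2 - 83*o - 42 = (o - 6)*(o + 1)^2*(o + 7)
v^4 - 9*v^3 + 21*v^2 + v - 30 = (v - 5)*(v - 3)*(v - 2)*(v + 1)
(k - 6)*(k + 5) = k^2 - k - 30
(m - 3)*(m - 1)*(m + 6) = m^3 + 2*m^2 - 21*m + 18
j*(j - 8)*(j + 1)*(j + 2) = j^4 - 5*j^3 - 22*j^2 - 16*j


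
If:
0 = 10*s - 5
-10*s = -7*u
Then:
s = 1/2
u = 5/7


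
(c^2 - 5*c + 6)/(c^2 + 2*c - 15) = (c - 2)/(c + 5)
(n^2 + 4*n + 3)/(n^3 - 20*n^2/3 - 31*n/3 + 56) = 3*(n + 1)/(3*n^2 - 29*n + 56)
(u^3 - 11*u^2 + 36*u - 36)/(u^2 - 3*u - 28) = (-u^3 + 11*u^2 - 36*u + 36)/(-u^2 + 3*u + 28)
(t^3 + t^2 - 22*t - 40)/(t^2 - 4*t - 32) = (t^2 - 3*t - 10)/(t - 8)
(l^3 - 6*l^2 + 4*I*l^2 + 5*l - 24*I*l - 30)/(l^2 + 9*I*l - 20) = (l^2 - l*(6 + I) + 6*I)/(l + 4*I)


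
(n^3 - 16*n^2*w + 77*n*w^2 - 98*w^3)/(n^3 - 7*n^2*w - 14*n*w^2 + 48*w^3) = (-n^2 + 14*n*w - 49*w^2)/(-n^2 + 5*n*w + 24*w^2)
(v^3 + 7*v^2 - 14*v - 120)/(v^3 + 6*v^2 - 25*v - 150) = (v - 4)/(v - 5)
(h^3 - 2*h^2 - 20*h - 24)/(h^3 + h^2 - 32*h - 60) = (h + 2)/(h + 5)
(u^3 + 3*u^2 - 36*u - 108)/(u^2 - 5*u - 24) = (u^2 - 36)/(u - 8)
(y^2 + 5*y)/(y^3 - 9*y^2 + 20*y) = (y + 5)/(y^2 - 9*y + 20)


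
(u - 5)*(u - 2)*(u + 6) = u^3 - u^2 - 32*u + 60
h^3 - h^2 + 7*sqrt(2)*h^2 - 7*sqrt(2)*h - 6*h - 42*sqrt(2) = (h - 3)*(h + 2)*(h + 7*sqrt(2))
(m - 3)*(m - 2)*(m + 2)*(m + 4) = m^4 + m^3 - 16*m^2 - 4*m + 48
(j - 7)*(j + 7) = j^2 - 49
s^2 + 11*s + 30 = (s + 5)*(s + 6)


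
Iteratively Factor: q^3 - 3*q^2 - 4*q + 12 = (q - 3)*(q^2 - 4) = (q - 3)*(q + 2)*(q - 2)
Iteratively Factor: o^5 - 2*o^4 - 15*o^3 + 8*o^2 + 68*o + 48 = (o + 2)*(o^4 - 4*o^3 - 7*o^2 + 22*o + 24) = (o + 2)^2*(o^3 - 6*o^2 + 5*o + 12) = (o - 4)*(o + 2)^2*(o^2 - 2*o - 3) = (o - 4)*(o + 1)*(o + 2)^2*(o - 3)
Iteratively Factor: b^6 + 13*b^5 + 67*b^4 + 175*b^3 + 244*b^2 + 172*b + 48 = (b + 2)*(b^5 + 11*b^4 + 45*b^3 + 85*b^2 + 74*b + 24) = (b + 2)^2*(b^4 + 9*b^3 + 27*b^2 + 31*b + 12) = (b + 1)*(b + 2)^2*(b^3 + 8*b^2 + 19*b + 12) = (b + 1)*(b + 2)^2*(b + 4)*(b^2 + 4*b + 3) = (b + 1)^2*(b + 2)^2*(b + 4)*(b + 3)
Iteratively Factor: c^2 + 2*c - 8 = (c - 2)*(c + 4)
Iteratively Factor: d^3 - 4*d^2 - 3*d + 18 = (d + 2)*(d^2 - 6*d + 9) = (d - 3)*(d + 2)*(d - 3)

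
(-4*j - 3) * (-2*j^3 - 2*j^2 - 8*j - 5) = 8*j^4 + 14*j^3 + 38*j^2 + 44*j + 15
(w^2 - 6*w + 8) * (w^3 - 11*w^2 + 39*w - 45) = w^5 - 17*w^4 + 113*w^3 - 367*w^2 + 582*w - 360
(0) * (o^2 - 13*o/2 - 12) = 0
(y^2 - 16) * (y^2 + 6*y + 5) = y^4 + 6*y^3 - 11*y^2 - 96*y - 80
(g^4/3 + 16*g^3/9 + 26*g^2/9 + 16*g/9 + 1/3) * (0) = 0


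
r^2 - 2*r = r*(r - 2)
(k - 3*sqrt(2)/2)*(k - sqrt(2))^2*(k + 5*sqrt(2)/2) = k^4 - sqrt(2)*k^3 - 19*k^2/2 + 17*sqrt(2)*k - 15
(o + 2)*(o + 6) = o^2 + 8*o + 12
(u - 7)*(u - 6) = u^2 - 13*u + 42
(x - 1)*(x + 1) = x^2 - 1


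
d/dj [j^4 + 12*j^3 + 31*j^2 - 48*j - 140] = 4*j^3 + 36*j^2 + 62*j - 48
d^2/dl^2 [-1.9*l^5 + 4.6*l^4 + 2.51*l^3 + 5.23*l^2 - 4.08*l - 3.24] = -38.0*l^3 + 55.2*l^2 + 15.06*l + 10.46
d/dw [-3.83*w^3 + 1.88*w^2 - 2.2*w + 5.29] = -11.49*w^2 + 3.76*w - 2.2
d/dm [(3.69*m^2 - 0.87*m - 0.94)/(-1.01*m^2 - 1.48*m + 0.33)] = (-6.3399*m^2 + 0.5366*m - 1.6783)/(1.0201*m^4 + 2.9896*m^3 + 1.5238*m^2 - 0.9768*m + 0.1089)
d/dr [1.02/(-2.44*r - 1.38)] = 2.4888/(2.44*r + 1.38)^2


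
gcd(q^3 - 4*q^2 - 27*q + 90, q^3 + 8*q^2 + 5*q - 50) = q + 5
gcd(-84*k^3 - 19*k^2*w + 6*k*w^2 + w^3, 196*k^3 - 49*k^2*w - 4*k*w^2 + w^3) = -28*k^2 + 3*k*w + w^2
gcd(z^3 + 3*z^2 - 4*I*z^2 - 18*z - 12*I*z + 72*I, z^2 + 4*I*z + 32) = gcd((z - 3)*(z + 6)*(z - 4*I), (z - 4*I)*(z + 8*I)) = z - 4*I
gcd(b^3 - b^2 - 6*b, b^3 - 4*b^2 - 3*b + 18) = b^2 - b - 6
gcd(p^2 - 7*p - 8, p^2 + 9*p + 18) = 1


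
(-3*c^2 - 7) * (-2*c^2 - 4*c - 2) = 6*c^4 + 12*c^3 + 20*c^2 + 28*c + 14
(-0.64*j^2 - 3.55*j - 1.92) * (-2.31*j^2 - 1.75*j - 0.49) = 1.4784*j^4 + 9.3205*j^3 + 10.9613*j^2 + 5.0995*j + 0.9408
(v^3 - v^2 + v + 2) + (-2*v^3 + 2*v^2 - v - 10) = -v^3 + v^2 - 8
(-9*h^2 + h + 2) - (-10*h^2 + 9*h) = h^2 - 8*h + 2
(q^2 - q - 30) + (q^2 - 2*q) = 2*q^2 - 3*q - 30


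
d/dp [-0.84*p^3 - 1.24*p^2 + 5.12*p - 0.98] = -2.52*p^2 - 2.48*p + 5.12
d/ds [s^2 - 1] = 2*s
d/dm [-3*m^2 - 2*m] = -6*m - 2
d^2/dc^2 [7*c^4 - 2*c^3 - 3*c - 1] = 12*c*(7*c - 1)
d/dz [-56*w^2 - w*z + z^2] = -w + 2*z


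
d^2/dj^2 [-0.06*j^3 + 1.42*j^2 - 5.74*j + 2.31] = 2.84 - 0.36*j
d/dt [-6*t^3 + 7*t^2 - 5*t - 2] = -18*t^2 + 14*t - 5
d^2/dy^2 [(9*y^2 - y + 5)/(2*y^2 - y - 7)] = 2*(14*y^3 + 438*y^2 - 72*y + 523)/(8*y^6 - 12*y^5 - 78*y^4 + 83*y^3 + 273*y^2 - 147*y - 343)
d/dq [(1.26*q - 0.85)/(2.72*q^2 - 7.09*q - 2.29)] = (-3.4272*q^2 + 4.624*q - 8.9119)/(7.3984*q^4 - 38.5696*q^3 + 37.8105*q^2 + 32.4722*q + 5.2441)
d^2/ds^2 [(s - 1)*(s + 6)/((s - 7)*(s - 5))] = 2*(17*s^3 - 123*s^2 - 309*s + 2671)/(s^6 - 36*s^5 + 537*s^4 - 4248*s^3 + 18795*s^2 - 44100*s + 42875)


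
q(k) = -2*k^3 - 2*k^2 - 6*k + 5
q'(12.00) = -918.00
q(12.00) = -3811.00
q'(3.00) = -72.00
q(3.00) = -85.00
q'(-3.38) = -61.03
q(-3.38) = 79.66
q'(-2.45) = -32.22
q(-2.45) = 37.11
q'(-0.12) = -5.61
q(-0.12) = 5.69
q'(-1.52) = -13.78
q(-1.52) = 16.52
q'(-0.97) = -7.77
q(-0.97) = 10.76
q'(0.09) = -6.41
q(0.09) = 4.44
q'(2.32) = -47.57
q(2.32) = -44.66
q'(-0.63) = -5.86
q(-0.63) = 8.49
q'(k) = -6*k^2 - 4*k - 6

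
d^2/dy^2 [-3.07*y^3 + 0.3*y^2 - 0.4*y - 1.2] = 0.6 - 18.42*y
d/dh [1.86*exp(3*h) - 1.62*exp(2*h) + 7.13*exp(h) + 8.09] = (5.58*exp(2*h) - 3.24*exp(h) + 7.13)*exp(h)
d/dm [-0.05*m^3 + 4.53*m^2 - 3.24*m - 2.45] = -0.15*m^2 + 9.06*m - 3.24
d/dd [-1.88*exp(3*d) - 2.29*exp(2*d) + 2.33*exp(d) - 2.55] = (-5.64*exp(2*d) - 4.58*exp(d) + 2.33)*exp(d)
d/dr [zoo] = 0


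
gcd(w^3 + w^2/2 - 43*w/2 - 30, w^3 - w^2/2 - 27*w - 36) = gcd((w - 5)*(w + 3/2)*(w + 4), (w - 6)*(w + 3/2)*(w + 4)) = w^2 + 11*w/2 + 6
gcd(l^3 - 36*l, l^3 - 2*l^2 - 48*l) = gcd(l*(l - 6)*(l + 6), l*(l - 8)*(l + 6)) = l^2 + 6*l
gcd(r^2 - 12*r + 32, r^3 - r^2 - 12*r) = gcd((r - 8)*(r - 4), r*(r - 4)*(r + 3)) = r - 4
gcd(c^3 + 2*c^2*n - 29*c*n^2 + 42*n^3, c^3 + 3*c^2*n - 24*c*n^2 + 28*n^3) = c^2 + 5*c*n - 14*n^2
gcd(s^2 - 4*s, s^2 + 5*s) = s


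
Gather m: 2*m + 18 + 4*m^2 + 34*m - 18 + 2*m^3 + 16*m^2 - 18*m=2*m^3 + 20*m^2 + 18*m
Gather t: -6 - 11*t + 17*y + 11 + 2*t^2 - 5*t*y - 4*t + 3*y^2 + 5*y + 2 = 2*t^2 + t*(-5*y - 15) + 3*y^2 + 22*y + 7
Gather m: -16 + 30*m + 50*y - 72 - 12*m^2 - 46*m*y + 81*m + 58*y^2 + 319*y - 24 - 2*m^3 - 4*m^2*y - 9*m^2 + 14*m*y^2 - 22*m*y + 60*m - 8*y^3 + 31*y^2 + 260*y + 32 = -2*m^3 + m^2*(-4*y - 21) + m*(14*y^2 - 68*y + 171) - 8*y^3 + 89*y^2 + 629*y - 80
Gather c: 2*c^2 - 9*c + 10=2*c^2 - 9*c + 10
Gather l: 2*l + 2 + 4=2*l + 6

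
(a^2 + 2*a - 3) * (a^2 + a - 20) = a^4 + 3*a^3 - 21*a^2 - 43*a + 60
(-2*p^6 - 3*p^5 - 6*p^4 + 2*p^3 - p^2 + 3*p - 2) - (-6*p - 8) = -2*p^6 - 3*p^5 - 6*p^4 + 2*p^3 - p^2 + 9*p + 6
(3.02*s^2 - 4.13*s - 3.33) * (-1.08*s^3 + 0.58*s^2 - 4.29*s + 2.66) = -3.2616*s^5 + 6.212*s^4 - 11.7548*s^3 + 23.8195*s^2 + 3.2999*s - 8.8578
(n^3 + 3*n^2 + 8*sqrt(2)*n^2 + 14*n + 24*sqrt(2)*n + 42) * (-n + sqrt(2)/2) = -n^4 - 15*sqrt(2)*n^3/2 - 3*n^3 - 45*sqrt(2)*n^2/2 - 6*n^2 - 18*n + 7*sqrt(2)*n + 21*sqrt(2)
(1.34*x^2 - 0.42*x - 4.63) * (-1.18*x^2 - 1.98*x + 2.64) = -1.5812*x^4 - 2.1576*x^3 + 9.8326*x^2 + 8.0586*x - 12.2232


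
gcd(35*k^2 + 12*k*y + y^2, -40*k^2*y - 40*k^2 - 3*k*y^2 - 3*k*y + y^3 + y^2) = 5*k + y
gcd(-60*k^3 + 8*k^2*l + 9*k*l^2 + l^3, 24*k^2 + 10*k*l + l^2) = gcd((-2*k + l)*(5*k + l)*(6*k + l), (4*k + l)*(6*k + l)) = 6*k + l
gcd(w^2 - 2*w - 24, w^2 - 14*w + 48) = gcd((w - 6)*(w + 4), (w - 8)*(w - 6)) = w - 6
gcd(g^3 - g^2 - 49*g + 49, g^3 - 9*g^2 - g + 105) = g - 7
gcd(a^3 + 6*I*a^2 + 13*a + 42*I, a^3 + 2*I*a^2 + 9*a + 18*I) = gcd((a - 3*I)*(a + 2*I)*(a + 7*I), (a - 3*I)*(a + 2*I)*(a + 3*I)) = a^2 - I*a + 6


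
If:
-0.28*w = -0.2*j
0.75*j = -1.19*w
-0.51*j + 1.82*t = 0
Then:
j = 0.00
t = 0.00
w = 0.00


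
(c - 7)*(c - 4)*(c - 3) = c^3 - 14*c^2 + 61*c - 84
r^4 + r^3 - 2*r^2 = r^2*(r - 1)*(r + 2)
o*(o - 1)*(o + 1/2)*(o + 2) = o^4 + 3*o^3/2 - 3*o^2/2 - o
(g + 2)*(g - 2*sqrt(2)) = g^2 - 2*sqrt(2)*g + 2*g - 4*sqrt(2)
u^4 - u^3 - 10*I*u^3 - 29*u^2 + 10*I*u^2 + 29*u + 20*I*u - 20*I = (u - 5*I)*(u - 4*I)*(-I*u + I)*(I*u + 1)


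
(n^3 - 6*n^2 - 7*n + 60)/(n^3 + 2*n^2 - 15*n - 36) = (n - 5)/(n + 3)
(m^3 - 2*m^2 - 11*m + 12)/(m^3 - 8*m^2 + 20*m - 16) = (m^2 + 2*m - 3)/(m^2 - 4*m + 4)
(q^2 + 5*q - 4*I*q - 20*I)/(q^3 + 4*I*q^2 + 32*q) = (q + 5)/(q*(q + 8*I))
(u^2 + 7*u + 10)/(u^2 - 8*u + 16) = (u^2 + 7*u + 10)/(u^2 - 8*u + 16)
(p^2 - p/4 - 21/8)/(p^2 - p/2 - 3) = (p - 7/4)/(p - 2)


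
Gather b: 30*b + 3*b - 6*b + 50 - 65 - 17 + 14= 27*b - 18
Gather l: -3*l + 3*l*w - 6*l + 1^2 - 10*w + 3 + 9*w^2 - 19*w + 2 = l*(3*w - 9) + 9*w^2 - 29*w + 6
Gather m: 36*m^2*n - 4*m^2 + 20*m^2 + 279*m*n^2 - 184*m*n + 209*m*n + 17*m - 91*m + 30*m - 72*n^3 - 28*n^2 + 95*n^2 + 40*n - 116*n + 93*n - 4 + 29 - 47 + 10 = m^2*(36*n + 16) + m*(279*n^2 + 25*n - 44) - 72*n^3 + 67*n^2 + 17*n - 12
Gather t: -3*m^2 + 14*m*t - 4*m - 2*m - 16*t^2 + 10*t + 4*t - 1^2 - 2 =-3*m^2 - 6*m - 16*t^2 + t*(14*m + 14) - 3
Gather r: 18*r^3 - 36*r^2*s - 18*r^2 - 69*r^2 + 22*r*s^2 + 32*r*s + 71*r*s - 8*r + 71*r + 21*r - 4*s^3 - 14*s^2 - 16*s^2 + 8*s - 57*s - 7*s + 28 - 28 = 18*r^3 + r^2*(-36*s - 87) + r*(22*s^2 + 103*s + 84) - 4*s^3 - 30*s^2 - 56*s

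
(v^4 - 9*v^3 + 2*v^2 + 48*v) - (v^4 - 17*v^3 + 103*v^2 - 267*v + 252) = 8*v^3 - 101*v^2 + 315*v - 252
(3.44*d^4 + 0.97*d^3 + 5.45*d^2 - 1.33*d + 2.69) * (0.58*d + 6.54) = 1.9952*d^5 + 23.0602*d^4 + 9.5048*d^3 + 34.8716*d^2 - 7.138*d + 17.5926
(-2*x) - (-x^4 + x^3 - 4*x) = x^4 - x^3 + 2*x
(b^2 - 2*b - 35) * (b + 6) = b^3 + 4*b^2 - 47*b - 210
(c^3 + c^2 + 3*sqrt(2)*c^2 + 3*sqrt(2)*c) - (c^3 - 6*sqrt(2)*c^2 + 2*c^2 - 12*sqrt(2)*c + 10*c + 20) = -c^2 + 9*sqrt(2)*c^2 - 10*c + 15*sqrt(2)*c - 20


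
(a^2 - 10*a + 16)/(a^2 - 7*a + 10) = (a - 8)/(a - 5)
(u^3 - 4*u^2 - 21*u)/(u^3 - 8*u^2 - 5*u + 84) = u/(u - 4)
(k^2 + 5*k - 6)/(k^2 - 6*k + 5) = (k + 6)/(k - 5)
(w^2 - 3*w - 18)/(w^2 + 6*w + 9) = (w - 6)/(w + 3)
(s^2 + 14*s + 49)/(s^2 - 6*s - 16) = (s^2 + 14*s + 49)/(s^2 - 6*s - 16)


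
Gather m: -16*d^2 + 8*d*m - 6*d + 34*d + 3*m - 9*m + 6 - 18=-16*d^2 + 28*d + m*(8*d - 6) - 12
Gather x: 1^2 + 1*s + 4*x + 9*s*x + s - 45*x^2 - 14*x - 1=2*s - 45*x^2 + x*(9*s - 10)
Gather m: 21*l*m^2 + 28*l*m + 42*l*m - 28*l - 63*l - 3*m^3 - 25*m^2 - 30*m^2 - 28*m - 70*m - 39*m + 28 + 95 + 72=-91*l - 3*m^3 + m^2*(21*l - 55) + m*(70*l - 137) + 195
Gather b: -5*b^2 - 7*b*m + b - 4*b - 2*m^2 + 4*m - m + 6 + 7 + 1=-5*b^2 + b*(-7*m - 3) - 2*m^2 + 3*m + 14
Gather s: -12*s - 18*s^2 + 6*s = -18*s^2 - 6*s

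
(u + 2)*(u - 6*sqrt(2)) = u^2 - 6*sqrt(2)*u + 2*u - 12*sqrt(2)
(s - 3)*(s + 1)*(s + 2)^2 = s^4 + 2*s^3 - 7*s^2 - 20*s - 12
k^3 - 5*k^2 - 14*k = k*(k - 7)*(k + 2)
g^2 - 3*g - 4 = (g - 4)*(g + 1)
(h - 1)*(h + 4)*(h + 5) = h^3 + 8*h^2 + 11*h - 20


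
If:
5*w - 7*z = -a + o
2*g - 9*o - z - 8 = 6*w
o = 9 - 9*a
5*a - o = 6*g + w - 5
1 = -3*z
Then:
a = 886/885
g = 1576/885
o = -3/295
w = -592/885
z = -1/3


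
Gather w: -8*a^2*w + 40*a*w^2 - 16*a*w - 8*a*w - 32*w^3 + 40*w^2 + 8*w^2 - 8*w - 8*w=-32*w^3 + w^2*(40*a + 48) + w*(-8*a^2 - 24*a - 16)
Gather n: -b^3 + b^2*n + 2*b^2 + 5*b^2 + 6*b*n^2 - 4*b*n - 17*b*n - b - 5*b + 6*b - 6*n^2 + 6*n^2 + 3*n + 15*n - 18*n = -b^3 + 7*b^2 + 6*b*n^2 + n*(b^2 - 21*b)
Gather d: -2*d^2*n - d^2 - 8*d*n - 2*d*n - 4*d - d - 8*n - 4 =d^2*(-2*n - 1) + d*(-10*n - 5) - 8*n - 4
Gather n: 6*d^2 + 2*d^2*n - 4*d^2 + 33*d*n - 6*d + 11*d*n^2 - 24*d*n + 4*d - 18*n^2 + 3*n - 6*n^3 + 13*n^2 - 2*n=2*d^2 - 2*d - 6*n^3 + n^2*(11*d - 5) + n*(2*d^2 + 9*d + 1)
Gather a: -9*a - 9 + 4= -9*a - 5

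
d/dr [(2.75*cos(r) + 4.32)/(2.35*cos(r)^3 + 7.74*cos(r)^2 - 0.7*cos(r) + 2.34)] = (12.925*cos(r)^3 + 51.741*cos(r)^2 + 66.8736*cos(r) - 9.459)*sin(r)/(5.5225*cos(r)^6 + 36.378*cos(r)^5 + 56.6176*cos(r)^4 + 0.161999999999999*cos(r)^3 + 36.7132*cos(r)^2 - 3.276*cos(r) + 5.4756)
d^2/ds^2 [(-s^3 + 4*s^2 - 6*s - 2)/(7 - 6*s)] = 2*(36*s^3 - 126*s^2 + 147*s + 128)/(216*s^3 - 756*s^2 + 882*s - 343)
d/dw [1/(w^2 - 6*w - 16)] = 2*(3 - w)/(-w^2 + 6*w + 16)^2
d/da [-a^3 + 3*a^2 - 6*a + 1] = -3*a^2 + 6*a - 6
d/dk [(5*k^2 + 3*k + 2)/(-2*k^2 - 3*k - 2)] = 3*k*(-3*k - 4)/(4*k^4 + 12*k^3 + 17*k^2 + 12*k + 4)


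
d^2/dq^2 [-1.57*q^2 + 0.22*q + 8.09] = -3.14000000000000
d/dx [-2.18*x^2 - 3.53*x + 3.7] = -4.36*x - 3.53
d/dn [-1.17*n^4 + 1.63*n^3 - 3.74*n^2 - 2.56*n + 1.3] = -4.68*n^3 + 4.89*n^2 - 7.48*n - 2.56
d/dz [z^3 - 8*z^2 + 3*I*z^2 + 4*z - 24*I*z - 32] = 3*z^2 + z*(-16 + 6*I) + 4 - 24*I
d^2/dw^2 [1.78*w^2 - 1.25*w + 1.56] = 3.56000000000000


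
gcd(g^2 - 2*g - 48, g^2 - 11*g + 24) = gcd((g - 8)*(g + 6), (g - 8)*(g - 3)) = g - 8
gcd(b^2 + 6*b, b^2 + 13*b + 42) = b + 6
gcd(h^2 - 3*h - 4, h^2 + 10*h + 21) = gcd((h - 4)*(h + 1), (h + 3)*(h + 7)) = 1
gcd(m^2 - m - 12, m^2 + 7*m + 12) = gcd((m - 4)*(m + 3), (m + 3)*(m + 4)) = m + 3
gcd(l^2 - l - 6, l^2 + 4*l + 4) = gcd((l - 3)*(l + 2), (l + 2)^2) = l + 2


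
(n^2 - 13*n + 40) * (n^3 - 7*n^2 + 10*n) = n^5 - 20*n^4 + 141*n^3 - 410*n^2 + 400*n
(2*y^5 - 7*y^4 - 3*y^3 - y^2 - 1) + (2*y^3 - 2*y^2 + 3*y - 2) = 2*y^5 - 7*y^4 - y^3 - 3*y^2 + 3*y - 3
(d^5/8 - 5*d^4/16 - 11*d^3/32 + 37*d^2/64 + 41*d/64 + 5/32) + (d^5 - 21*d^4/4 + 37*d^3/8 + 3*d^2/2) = 9*d^5/8 - 89*d^4/16 + 137*d^3/32 + 133*d^2/64 + 41*d/64 + 5/32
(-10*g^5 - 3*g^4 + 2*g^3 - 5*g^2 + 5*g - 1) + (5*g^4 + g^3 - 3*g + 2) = -10*g^5 + 2*g^4 + 3*g^3 - 5*g^2 + 2*g + 1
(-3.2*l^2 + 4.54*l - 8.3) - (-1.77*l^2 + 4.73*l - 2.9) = -1.43*l^2 - 0.19*l - 5.4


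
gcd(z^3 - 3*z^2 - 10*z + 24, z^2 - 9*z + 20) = z - 4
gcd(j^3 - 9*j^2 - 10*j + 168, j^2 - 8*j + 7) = j - 7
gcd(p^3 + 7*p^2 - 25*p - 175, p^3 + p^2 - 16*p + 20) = p + 5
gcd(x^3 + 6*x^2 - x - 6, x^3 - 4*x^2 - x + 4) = x^2 - 1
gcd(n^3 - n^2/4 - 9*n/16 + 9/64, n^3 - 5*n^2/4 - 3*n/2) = n + 3/4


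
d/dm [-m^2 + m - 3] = 1 - 2*m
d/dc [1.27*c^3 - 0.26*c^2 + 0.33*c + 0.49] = 3.81*c^2 - 0.52*c + 0.33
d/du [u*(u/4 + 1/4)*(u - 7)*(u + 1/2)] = u^3 - 33*u^2/8 - 5*u - 7/8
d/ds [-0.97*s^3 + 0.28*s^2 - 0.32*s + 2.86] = -2.91*s^2 + 0.56*s - 0.32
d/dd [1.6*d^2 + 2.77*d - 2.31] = 3.2*d + 2.77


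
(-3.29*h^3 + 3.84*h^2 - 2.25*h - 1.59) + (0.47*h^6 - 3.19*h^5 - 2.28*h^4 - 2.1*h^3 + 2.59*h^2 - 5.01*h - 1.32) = 0.47*h^6 - 3.19*h^5 - 2.28*h^4 - 5.39*h^3 + 6.43*h^2 - 7.26*h - 2.91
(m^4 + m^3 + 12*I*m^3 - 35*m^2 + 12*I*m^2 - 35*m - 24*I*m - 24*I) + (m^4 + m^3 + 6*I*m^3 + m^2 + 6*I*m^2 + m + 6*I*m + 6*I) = 2*m^4 + 2*m^3 + 18*I*m^3 - 34*m^2 + 18*I*m^2 - 34*m - 18*I*m - 18*I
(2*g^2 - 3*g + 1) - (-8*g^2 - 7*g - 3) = 10*g^2 + 4*g + 4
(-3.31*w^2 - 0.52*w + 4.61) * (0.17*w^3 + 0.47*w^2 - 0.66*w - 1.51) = -0.5627*w^5 - 1.6441*w^4 + 2.7239*w^3 + 7.508*w^2 - 2.2574*w - 6.9611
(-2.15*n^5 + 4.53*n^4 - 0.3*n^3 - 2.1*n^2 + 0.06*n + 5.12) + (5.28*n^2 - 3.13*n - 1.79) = -2.15*n^5 + 4.53*n^4 - 0.3*n^3 + 3.18*n^2 - 3.07*n + 3.33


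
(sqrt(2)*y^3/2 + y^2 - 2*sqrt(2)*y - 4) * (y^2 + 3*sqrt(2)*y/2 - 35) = sqrt(2)*y^5/2 + 5*y^4/2 - 18*sqrt(2)*y^3 - 45*y^2 + 64*sqrt(2)*y + 140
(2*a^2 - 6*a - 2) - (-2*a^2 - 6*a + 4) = 4*a^2 - 6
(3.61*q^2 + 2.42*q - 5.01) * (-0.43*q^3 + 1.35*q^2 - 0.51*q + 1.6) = -1.5523*q^5 + 3.8329*q^4 + 3.5802*q^3 - 2.2217*q^2 + 6.4271*q - 8.016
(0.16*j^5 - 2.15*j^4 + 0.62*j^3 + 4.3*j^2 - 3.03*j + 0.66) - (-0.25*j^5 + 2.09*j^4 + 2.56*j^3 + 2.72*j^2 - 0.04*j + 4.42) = 0.41*j^5 - 4.24*j^4 - 1.94*j^3 + 1.58*j^2 - 2.99*j - 3.76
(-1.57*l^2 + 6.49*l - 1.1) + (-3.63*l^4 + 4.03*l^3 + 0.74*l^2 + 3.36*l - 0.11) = -3.63*l^4 + 4.03*l^3 - 0.83*l^2 + 9.85*l - 1.21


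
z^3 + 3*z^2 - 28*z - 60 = (z - 5)*(z + 2)*(z + 6)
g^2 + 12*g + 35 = (g + 5)*(g + 7)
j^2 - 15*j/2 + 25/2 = (j - 5)*(j - 5/2)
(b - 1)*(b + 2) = b^2 + b - 2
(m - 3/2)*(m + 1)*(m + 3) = m^3 + 5*m^2/2 - 3*m - 9/2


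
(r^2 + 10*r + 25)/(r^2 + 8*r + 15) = (r + 5)/(r + 3)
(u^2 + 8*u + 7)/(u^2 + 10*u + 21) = (u + 1)/(u + 3)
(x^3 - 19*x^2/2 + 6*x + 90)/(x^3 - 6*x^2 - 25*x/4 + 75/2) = 2*(x - 6)/(2*x - 5)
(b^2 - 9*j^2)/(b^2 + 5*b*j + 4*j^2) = (b^2 - 9*j^2)/(b^2 + 5*b*j + 4*j^2)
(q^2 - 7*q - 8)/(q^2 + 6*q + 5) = (q - 8)/(q + 5)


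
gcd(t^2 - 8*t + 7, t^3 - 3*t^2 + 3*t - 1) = t - 1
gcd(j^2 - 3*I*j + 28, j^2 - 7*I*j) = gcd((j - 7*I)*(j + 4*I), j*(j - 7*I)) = j - 7*I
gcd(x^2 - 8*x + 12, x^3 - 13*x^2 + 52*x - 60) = x^2 - 8*x + 12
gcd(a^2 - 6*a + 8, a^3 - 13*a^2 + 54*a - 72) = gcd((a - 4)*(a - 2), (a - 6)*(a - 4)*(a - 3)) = a - 4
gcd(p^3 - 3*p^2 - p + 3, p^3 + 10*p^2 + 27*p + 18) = p + 1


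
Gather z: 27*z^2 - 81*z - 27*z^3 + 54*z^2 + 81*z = -27*z^3 + 81*z^2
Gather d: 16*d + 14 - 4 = 16*d + 10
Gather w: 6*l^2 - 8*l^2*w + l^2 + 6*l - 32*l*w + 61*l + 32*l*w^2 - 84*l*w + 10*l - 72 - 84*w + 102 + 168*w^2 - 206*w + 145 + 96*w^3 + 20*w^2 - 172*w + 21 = 7*l^2 + 77*l + 96*w^3 + w^2*(32*l + 188) + w*(-8*l^2 - 116*l - 462) + 196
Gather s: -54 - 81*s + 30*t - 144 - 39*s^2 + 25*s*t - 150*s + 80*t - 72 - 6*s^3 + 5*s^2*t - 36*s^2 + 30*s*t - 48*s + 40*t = -6*s^3 + s^2*(5*t - 75) + s*(55*t - 279) + 150*t - 270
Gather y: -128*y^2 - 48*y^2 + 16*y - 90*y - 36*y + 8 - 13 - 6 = -176*y^2 - 110*y - 11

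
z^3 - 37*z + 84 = (z - 4)*(z - 3)*(z + 7)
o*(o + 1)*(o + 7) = o^3 + 8*o^2 + 7*o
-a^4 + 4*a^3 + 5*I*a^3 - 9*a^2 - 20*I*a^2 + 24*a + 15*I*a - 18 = (a - 3)*(a - 6*I)*(-I*a + 1)*(-I*a + I)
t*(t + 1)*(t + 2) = t^3 + 3*t^2 + 2*t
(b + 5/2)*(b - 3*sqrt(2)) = b^2 - 3*sqrt(2)*b + 5*b/2 - 15*sqrt(2)/2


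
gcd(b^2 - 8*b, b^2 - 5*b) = b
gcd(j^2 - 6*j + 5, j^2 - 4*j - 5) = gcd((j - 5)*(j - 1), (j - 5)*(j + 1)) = j - 5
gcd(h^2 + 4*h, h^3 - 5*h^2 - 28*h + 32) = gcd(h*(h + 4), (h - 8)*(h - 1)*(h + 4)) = h + 4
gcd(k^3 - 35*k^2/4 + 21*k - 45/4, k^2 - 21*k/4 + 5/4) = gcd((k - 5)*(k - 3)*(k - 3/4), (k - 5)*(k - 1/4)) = k - 5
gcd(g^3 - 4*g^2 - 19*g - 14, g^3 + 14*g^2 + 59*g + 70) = g + 2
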